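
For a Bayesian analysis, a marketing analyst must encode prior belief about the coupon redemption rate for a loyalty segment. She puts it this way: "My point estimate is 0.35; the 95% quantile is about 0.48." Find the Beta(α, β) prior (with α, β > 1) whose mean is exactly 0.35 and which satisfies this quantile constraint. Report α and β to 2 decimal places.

With mean 0.35 fixed, write α = 0.35s, β = 0.65s where s = α+β.
Need P(θ < 0.48) = 0.95 under Beta(0.35s, 0.65s). Normal approximation: (q−m)/√(m(1−m)/s) ≈ z_{0.95} = 1.64, so s ≈ 0.35·0.65·(1.64)²/(0.48−0.35)² = 36.4.
At s = 36.4: P(θ<0.48) ≈ 0.946. Adjusting to match 0.95 gives s ≈ 38.13.
So α = 0.35·38.13 ≈ 13.34, β = 0.65·38.13 ≈ 24.78.

α ≈ 13.34, β ≈ 24.78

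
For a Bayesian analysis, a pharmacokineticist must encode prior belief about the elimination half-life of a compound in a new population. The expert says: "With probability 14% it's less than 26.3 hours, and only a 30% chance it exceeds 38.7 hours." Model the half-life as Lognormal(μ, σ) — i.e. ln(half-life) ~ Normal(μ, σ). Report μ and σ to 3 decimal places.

If T ~ Lognormal(μ,σ) then ln T ~ Normal(μ,σ), so the p-quantile of ln T is μ + z_p·σ.
ln(26.3) = 3.27 and ln(38.7) = 3.656; z_{0.14} = -1.08, z_{0.7} = 0.5244.
σ = (3.656 − 3.27)/(0.5244 − (-1.08)) = 0.241.
μ = 3.27 − (-1.08)·0.241 = 3.530.

μ ≈ 3.530, σ ≈ 0.241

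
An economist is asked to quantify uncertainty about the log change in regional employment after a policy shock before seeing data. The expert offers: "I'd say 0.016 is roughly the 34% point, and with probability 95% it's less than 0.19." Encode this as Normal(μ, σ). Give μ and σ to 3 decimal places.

The p-quantile of Normal(μ,σ) is μ + z_p·σ, with z_{0.34} = -0.4125 and z_{0.95} = 1.645.
Eliminate σ: μ = (z₂·x₁ − z₁·x₂)/(z₂ − z₁) = (1.645·0.016 − (-0.4125)·0.19)/2.057 = 0.051.
Then σ = (x₂ − x₁)/(z₂ − z₁) = (0.19 − 0.016)/2.057 = 0.085.

μ = 0.051, σ = 0.085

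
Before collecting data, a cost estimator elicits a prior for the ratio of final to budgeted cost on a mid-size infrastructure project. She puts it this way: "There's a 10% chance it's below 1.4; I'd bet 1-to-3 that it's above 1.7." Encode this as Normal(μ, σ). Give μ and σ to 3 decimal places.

The p-quantile of Normal(μ,σ) is μ + z_p·σ, with z_{0.1} = -1.282 and z_{0.75} = 0.6745.
Eliminate σ: μ = (z₂·x₁ − z₁·x₂)/(z₂ − z₁) = (0.6745·1.4 − (-1.282)·1.7)/1.956 = 1.597.
Then σ = (x₂ − x₁)/(z₂ − z₁) = (1.7 − 1.4)/1.956 = 0.153.

μ = 1.597, σ = 0.153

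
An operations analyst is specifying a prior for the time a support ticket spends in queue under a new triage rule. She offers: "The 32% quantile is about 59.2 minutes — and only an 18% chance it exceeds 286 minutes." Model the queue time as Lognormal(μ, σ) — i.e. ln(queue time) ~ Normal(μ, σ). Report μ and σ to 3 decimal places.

If T ~ Lognormal(μ,σ) then ln T ~ Normal(μ,σ), so the p-quantile of ln T is μ + z_p·σ.
ln(59.2) = 4.081 and ln(286) = 5.656; z_{0.32} = -0.4677, z_{0.82} = 0.9154.
σ = (5.656 − 4.081)/(0.9154 − (-0.4677)) = 1.139.
μ = 4.081 − (-0.4677)·1.139 = 4.614.

μ ≈ 4.614, σ ≈ 1.139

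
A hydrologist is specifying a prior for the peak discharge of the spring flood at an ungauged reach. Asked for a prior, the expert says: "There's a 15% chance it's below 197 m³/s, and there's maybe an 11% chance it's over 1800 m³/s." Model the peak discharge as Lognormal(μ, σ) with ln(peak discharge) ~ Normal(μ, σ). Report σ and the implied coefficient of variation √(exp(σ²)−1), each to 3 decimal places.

σ ≈ 0.978, CV ≈ 1.265

If T ~ Lognormal(μ,σ) then ln T ~ Normal(μ,σ), so the p-quantile of ln T is μ + z_p·σ.
ln(197) = 5.283 and ln(1800) = 7.496; z_{0.15} = -1.036, z_{0.89} = 1.227.
σ = (7.496 − 5.283)/(1.227 − (-1.036)) = 0.978.
μ = 5.283 − (-1.036)·0.978 = 6.296.
CV = √(exp(σ²)−1) = √(exp(0.9558)−1) = 1.265.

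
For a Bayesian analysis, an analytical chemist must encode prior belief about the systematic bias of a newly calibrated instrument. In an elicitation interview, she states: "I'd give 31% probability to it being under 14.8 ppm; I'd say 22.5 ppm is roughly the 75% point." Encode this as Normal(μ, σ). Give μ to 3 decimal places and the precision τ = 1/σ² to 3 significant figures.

The p-quantile of Normal(μ,σ) is μ + z_p·σ, with z_{0.31} = -0.4959 and z_{0.75} = 0.6745.
Eliminate σ: μ = (z₂·x₁ − z₁·x₂)/(z₂ − z₁) = (0.6745·14.8 − (-0.4959)·22.5)/1.17 = 18.062.
Then σ = (x₂ − x₁)/(z₂ − z₁) = (22.5 − 14.8)/1.17 = 6.579.
Precision τ = 1/σ² = 1/6.579² = 0.0231.

μ = 18.062, τ = 0.0231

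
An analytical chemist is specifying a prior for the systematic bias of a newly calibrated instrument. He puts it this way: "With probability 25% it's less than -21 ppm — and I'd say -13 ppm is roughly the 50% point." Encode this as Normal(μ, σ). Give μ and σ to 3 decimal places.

For Normal(μ,σ), the p-quantile is μ + z_p·σ. Here z_{0.25} = -0.6745, z_{0.5} = 0.
So -21 = μ − 0.6745σ and -13 = μ + 0σ.
Subtracting: σ = (-13 − -21)/(0 − (-0.6745)) = 11.861.
Then μ = -21 − (-0.6745)·11.861 = -13.000.

μ = -13.000, σ = 11.861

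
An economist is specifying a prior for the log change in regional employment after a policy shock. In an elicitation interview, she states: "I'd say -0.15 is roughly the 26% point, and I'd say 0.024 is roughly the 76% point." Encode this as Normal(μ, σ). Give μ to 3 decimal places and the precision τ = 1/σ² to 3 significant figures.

The p-quantile of Normal(μ,σ) is μ + z_p·σ, with z_{0.26} = -0.6433 and z_{0.76} = 0.7063.
Eliminate σ: μ = (z₂·x₁ − z₁·x₂)/(z₂ − z₁) = (0.7063·-0.15 − (-0.6433)·0.024)/1.35 = -0.067.
Then σ = (x₂ − x₁)/(z₂ − z₁) = (0.024 − -0.15)/1.35 = 0.129.
Precision τ = 1/σ² = 1/0.1289² = 60.2.

μ = -0.067, τ = 60.2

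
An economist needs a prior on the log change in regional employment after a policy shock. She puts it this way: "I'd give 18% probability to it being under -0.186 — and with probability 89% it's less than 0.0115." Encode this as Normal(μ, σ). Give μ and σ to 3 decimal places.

μ = -0.102, σ = 0.092

The p-quantile of Normal(μ,σ) is μ + z_p·σ, with z_{0.18} = -0.9154 and z_{0.89} = 1.227.
Eliminate σ: μ = (z₂·x₁ − z₁·x₂)/(z₂ − z₁) = (1.227·-0.186 − (-0.9154)·0.0115)/2.142 = -0.102.
Then σ = (x₂ − x₁)/(z₂ − z₁) = (0.0115 − -0.186)/2.142 = 0.092.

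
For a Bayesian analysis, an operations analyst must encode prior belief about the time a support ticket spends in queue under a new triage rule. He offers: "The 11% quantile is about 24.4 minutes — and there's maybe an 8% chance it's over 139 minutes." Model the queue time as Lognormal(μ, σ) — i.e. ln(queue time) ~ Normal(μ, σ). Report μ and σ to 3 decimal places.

If T ~ Lognormal(μ,σ) then ln T ~ Normal(μ,σ), so the p-quantile of ln T is μ + z_p·σ.
ln(24.4) = 3.195 and ln(139) = 4.934; z_{0.11} = -1.227, z_{0.92} = 1.405.
σ = (4.934 − 3.195)/(1.405 − (-1.227)) = 0.661.
μ = 3.195 − (-1.227)·0.661 = 4.006.

μ ≈ 4.006, σ ≈ 0.661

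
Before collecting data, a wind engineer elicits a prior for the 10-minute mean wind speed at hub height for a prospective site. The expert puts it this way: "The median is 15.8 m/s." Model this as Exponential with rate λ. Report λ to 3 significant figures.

Exponential median = ln 2 / λ, so λ = ln 2 / 15.8 = 0.0439.

λ ≈ 0.0439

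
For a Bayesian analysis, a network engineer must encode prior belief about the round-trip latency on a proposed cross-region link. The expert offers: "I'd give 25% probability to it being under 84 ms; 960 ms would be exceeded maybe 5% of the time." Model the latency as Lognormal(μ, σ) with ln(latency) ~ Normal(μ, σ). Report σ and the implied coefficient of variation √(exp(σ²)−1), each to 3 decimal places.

If T ~ Lognormal(μ,σ) then ln T ~ Normal(μ,σ), so the p-quantile of ln T is μ + z_p·σ.
ln(84) = 4.431 and ln(960) = 6.867; z_{0.25} = -0.6745, z_{0.95} = 1.645.
σ = (6.867 − 4.431)/(1.645 − (-0.6745)) = 1.050.
μ = 4.431 − (-0.6745)·1.050 = 5.139.
CV = √(exp(σ²)−1) = √(exp(1.1032)−1) = 1.419.

σ ≈ 1.050, CV ≈ 1.419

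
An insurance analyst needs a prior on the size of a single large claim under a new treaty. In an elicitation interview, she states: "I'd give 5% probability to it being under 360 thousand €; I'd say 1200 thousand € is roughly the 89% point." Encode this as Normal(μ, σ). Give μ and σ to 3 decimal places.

The p-quantile of Normal(μ,σ) is μ + z_p·σ, with z_{0.05} = -1.645 and z_{0.89} = 1.227.
Eliminate σ: μ = (z₂·x₁ − z₁·x₂)/(z₂ − z₁) = (1.227·360 − (-1.645)·1200)/2.871 = 841.189.
Then σ = (x₂ − x₁)/(z₂ − z₁) = (1200 − 360)/2.871 = 292.542.

μ = 841.189, σ = 292.542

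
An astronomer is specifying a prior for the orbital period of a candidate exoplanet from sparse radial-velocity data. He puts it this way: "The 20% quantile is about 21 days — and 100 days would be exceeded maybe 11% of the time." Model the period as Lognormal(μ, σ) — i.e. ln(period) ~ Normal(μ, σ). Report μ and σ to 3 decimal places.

If T ~ Lognormal(μ,σ) then ln T ~ Normal(μ,σ), so the p-quantile of ln T is μ + z_p·σ.
ln(21) = 3.045 and ln(100) = 4.605; z_{0.2} = -0.8416, z_{0.89} = 1.227.
σ = (4.605 − 3.045)/(1.227 − (-0.8416)) = 0.755.
μ = 3.045 − (-0.8416)·0.755 = 3.680.

μ ≈ 3.680, σ ≈ 0.755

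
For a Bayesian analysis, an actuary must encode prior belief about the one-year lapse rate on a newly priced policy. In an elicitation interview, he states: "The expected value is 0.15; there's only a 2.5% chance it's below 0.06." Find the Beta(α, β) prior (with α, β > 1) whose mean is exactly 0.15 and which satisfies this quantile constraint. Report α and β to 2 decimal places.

With mean 0.15 fixed, write α = 0.15s, β = 0.85s where s = α+β.
Need P(θ < 0.06) = 0.025 under Beta(0.15s, 0.85s). Normal approximation: (q−m)/√(m(1−m)/s) ≈ z_{0.025} = -1.96, so s ≈ 0.15·0.85·(-1.96)²/(0.06−0.15)² = 60.5.
At s = 60.5: P(θ<0.06) ≈ 0.008. Adjusting to match 0.025 gives s ≈ 41.62.
So α = 0.15·41.62 ≈ 6.24, β = 0.85·41.62 ≈ 35.37.

α ≈ 6.24, β ≈ 35.37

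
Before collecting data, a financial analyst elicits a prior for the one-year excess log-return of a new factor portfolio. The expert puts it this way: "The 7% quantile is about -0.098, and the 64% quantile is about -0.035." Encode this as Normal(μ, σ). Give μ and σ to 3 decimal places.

μ = -0.047, σ = 0.034

For Normal(μ,σ), the p-quantile is μ + z_p·σ. Here z_{0.07} = -1.476, z_{0.64} = 0.3585.
So -0.098 = μ − 1.476σ and -0.035 = μ + 0.3585σ.
Subtracting: σ = (-0.035 − -0.098)/(0.3585 − (-1.476)) = 0.034.
Then μ = -0.098 − (-1.476)·0.034 = -0.047.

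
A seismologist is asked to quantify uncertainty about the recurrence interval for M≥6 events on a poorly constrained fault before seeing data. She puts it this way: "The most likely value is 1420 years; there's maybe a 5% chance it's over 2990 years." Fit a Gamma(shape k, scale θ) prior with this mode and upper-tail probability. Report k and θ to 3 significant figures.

Gamma(k,θ) with k>1 has mode (k−1)θ, so θ = 1420/(k−1).
Need P(X < 2990) = 0.95 with θ tied to k this way. Start at k = 2, θ = 1420: P(X<2990) ≈ 0.622.
Too low — raise k to concentrate. Iterating converges to k ≈ 5.98.
Then θ = 1420/(5.98−1) ≈ 285.

k ≈ 5.98, θ ≈ 285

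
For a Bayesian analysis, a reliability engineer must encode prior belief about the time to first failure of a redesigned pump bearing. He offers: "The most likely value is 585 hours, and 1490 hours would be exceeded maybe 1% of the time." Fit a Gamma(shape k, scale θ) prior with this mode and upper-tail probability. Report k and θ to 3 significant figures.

Gamma(k,θ) with k>1 has mode (k−1)θ, so θ = 585/(k−1).
Need P(X < 1490) = 0.99 with θ tied to k this way. Start at k = 2, θ = 585: P(X<1490) ≈ 0.722.
Too low — raise k to concentrate. Iterating converges to k ≈ 6.35.
Then θ = 585/(6.35−1) ≈ 109.

k ≈ 6.35, θ ≈ 109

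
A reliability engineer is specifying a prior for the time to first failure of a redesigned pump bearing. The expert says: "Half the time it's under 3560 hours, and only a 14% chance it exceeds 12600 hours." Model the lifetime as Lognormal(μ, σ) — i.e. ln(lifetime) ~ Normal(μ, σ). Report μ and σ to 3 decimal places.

If T ~ Lognormal(μ,σ) then ln T ~ Normal(μ,σ), so the p-quantile of ln T is μ + z_p·σ.
ln(3560) = 8.178 and ln(12600) = 9.441; z_{0.5} = 0, z_{0.86} = 1.08.
σ = (9.441 − 8.178)/(1.08 − (0)) = 1.170.
μ = 8.178 − (0)·1.170 = 8.178.

μ ≈ 8.178, σ ≈ 1.170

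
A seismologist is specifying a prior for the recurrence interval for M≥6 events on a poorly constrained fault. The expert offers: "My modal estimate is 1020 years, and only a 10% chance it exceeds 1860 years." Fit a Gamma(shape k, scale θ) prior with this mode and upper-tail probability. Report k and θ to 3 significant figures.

k ≈ 6.28, θ ≈ 193

Gamma(k,θ) with k>1 has mode (k−1)θ, so θ = 1020/(k−1).
Need P(X < 1860) = 0.9 with θ tied to k this way. Start at k = 2, θ = 1020: P(X<1860) ≈ 0.544.
Too low — raise k to concentrate. Iterating converges to k ≈ 6.28.
Then θ = 1020/(6.28−1) ≈ 193.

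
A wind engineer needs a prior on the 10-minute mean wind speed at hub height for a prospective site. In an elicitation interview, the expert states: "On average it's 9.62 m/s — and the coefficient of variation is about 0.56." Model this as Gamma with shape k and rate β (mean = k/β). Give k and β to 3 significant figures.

k ≈ 3.19, β ≈ 0.331

For Gamma(k, rate β): mean = k/β, variance = k/β², so CV = 1/√k.
CV = 0.56, hence k = 1/CV² = 3.19.
Then β = k/mean = 3.19/9.62 = 0.331.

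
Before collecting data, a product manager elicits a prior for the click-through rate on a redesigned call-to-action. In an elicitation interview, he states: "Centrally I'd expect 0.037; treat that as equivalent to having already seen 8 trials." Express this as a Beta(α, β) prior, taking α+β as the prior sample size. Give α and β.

Under the effective-sample-size interpretation, Beta(α, β) has prior mean α/(α+β) and prior sample size α+β.
So α+β = 8 and α/(α+β) = 0.037, giving α = 0.037·8 = 0.296 and β = 8 − 0.296 = 7.704.

α = 0.296, β = 7.704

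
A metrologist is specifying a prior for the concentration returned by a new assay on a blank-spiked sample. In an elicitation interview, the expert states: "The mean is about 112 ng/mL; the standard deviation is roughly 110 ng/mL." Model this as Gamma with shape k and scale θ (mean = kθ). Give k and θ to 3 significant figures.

For Gamma(k, scale θ): mean = kθ, variance = kθ², so CV = 1/√k.
CV = SD/mean = 110/112 = 0.9821, hence k = 1/CV² = 1.04.
Then θ = mean/k = 112/1.04 = 108.

k ≈ 1.04, θ ≈ 108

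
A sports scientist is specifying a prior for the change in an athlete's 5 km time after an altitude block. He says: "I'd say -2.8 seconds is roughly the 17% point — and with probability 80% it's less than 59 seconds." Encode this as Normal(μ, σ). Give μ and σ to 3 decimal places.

μ = 30.037, σ = 34.414

The p-quantile of Normal(μ,σ) is μ + z_p·σ, with z_{0.17} = -0.9542 and z_{0.8} = 0.8416.
Eliminate σ: μ = (z₂·x₁ − z₁·x₂)/(z₂ − z₁) = (0.8416·-2.8 − (-0.9542)·59)/1.796 = 30.037.
Then σ = (x₂ − x₁)/(z₂ − z₁) = (59 − -2.8)/1.796 = 34.414.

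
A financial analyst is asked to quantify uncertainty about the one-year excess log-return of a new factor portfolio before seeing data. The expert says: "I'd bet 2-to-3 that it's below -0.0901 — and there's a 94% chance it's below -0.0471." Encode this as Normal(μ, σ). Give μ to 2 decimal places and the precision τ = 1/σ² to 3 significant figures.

The p-quantile of Normal(μ,σ) is μ + z_p·σ, with z_{0.4} = -0.2533 and z_{0.94} = 1.555.
Eliminate σ: μ = (z₂·x₁ − z₁·x₂)/(z₂ − z₁) = (1.555·-0.0901 − (-0.2533)·-0.0471)/1.808 = -0.08.
Then σ = (x₂ − x₁)/(z₂ − z₁) = (-0.0471 − -0.0901)/1.808 = 0.02.
Precision τ = 1/σ² = 1/0.02378² = 1770.

μ = -0.08, τ = 1770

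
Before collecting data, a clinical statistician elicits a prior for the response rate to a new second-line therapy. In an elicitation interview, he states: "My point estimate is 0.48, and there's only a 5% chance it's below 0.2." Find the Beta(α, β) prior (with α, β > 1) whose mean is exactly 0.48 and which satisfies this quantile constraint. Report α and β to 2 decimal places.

With mean 0.48 fixed, write α = 0.48s, β = 0.52s where s = α+β.
Need P(θ < 0.2) = 0.05 under Beta(0.48s, 0.52s). Normal approximation: (q−m)/√(m(1−m)/s) ≈ z_{0.05} = -1.64, so s ≈ 0.48·0.52·(-1.64)²/(0.2−0.48)² = 8.6.
At s = 8.6: P(θ<0.2) ≈ 0.038. Adjusting to match 0.05 gives s ≈ 7.44.
So α = 0.48·7.44 ≈ 3.57, β = 0.52·7.44 ≈ 3.87.

α ≈ 3.57, β ≈ 3.87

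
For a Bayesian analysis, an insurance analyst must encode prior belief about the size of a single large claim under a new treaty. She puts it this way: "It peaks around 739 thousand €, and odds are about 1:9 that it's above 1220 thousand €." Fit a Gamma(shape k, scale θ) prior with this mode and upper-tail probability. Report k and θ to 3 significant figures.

k ≈ 8.51, θ ≈ 98.4

Gamma(k,θ) with k>1 has mode (k−1)θ, so θ = 739/(k−1).
Need P(X < 1220) = 0.9 with θ tied to k this way. Start at k = 2, θ = 739: P(X<1220) ≈ 0.491.
Too low — raise k to concentrate. Iterating converges to k ≈ 8.51.
Then θ = 739/(8.51−1) ≈ 98.4.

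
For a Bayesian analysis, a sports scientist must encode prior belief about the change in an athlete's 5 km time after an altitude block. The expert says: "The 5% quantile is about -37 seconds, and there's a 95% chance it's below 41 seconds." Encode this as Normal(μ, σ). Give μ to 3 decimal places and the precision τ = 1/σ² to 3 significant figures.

The p-quantile of Normal(μ,σ) is μ + z_p·σ, with z_{0.05} = -1.645 and z_{0.95} = 1.645.
Eliminate σ: μ = (z₂·x₁ − z₁·x₂)/(z₂ − z₁) = (1.645·-37 − (-1.645)·41)/3.29 = 2.000.
Then σ = (x₂ − x₁)/(z₂ − z₁) = (41 − -37)/3.29 = 23.710.
Precision τ = 1/σ² = 1/23.71² = 0.00178.

μ = 2.000, τ = 0.00178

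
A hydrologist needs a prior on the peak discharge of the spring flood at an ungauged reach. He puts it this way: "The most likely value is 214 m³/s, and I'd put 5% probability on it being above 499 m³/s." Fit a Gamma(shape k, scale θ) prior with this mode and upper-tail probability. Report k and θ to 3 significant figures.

Gamma(k,θ) with k>1 has mode (k−1)θ, so θ = 214/(k−1).
Need P(X < 499) = 0.95 with θ tied to k this way. Start at k = 2, θ = 214: P(X<499) ≈ 0.676.
Too low — raise k to concentrate. Iterating converges to k ≈ 4.82.
Then θ = 214/(4.82−1) ≈ 56.1.

k ≈ 4.82, θ ≈ 56.1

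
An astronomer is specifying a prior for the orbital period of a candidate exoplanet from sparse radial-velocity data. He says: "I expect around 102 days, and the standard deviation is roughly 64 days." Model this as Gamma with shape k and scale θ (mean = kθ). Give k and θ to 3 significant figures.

For Gamma(k, scale θ): mean = kθ, variance = kθ², so CV = 1/√k.
CV = SD/mean = 64/102 = 0.6275, hence k = 1/CV² = 2.54.
Then θ = mean/k = 102/2.54 = 40.2.

k ≈ 2.54, θ ≈ 40.2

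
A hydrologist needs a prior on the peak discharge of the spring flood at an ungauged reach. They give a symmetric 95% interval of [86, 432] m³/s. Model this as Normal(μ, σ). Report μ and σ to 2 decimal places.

A symmetric 95% interval runs μ ± z·σ with z = 1.96.
Half-width = 173, so σ = 173/1.96 = 88.27.
μ is the interval midpoint, 259.00.

μ = 259.00, σ = 88.27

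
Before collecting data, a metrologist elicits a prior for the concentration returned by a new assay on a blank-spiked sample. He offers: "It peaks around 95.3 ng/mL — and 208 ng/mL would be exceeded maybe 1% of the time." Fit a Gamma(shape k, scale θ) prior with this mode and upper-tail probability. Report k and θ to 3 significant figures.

k ≈ 8.93, θ ≈ 12

Gamma(k,θ) with k>1 has mode (k−1)θ, so θ = 95.3/(k−1).
Need P(X < 208) = 0.99 with θ tied to k this way. Start at k = 2, θ = 95.3: P(X<208) ≈ 0.641.
Too low — raise k to concentrate. Iterating converges to k ≈ 8.93.
Then θ = 95.3/(8.93−1) ≈ 12.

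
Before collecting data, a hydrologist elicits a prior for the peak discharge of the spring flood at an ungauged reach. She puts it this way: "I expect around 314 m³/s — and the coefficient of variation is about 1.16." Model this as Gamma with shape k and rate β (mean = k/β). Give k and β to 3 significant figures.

For Gamma(k, rate β): mean = k/β, variance = k/β², so CV = 1/√k.
CV = 1.16, hence k = 1/CV² = 0.743.
Then β = k/mean = 0.743/314 = 0.00237.

k ≈ 0.743, β ≈ 0.00237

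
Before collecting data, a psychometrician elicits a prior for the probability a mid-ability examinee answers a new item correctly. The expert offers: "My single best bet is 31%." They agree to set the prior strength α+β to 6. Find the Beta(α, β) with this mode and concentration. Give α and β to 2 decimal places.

For α,β > 1 the Beta mode is (α−1)/(α+β−2). With α+β = 6, the mode is (α−1)/4.
Set (α−1)/4 = 0.31 → α = 1 + 0.31·4 = 2.24.
β = 6 − α = 3.76.

α = 2.24, β = 3.76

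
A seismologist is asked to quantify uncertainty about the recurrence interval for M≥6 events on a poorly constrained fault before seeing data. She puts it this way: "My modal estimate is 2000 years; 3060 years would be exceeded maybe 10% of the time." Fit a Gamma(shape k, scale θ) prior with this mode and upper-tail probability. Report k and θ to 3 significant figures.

k ≈ 11.3, θ ≈ 194

Gamma(k,θ) with k>1 has mode (k−1)θ, so θ = 2000/(k−1).
Need P(X < 3060) = 0.9 with θ tied to k this way. Start at k = 2, θ = 2000: P(X<3060) ≈ 0.452.
Too low — raise k to concentrate. Iterating converges to k ≈ 11.3.
Then θ = 2000/(11.3−1) ≈ 194.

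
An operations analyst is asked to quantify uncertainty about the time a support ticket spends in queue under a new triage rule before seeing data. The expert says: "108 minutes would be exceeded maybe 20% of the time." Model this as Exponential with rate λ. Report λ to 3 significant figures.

λ ≈ 0.0149

P(T > 108.0) = e^(−λ·108.0) = 0.2, so λ = −ln(0.2)/108.0 = 0.0149.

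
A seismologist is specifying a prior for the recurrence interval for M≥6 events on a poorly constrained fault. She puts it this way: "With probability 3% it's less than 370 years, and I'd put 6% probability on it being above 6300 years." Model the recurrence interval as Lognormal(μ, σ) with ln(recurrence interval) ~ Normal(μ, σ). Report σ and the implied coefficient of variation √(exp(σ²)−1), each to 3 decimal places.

σ ≈ 0.825, CV ≈ 0.988

If T ~ Lognormal(μ,σ) then ln T ~ Normal(μ,σ), so the p-quantile of ln T is μ + z_p·σ.
ln(370) = 5.914 and ln(6300) = 8.748; z_{0.03} = -1.881, z_{0.94} = 1.555.
σ = (8.748 − 5.914)/(1.555 − (-1.881)) = 0.825.
μ = 5.914 − (-1.881)·0.825 = 7.465.
CV = √(exp(σ²)−1) = √(exp(0.6808)−1) = 0.988.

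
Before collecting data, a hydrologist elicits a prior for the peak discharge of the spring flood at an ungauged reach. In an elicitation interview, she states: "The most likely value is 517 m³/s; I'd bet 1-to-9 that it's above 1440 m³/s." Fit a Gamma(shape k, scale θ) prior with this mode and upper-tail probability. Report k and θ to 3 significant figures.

k ≈ 2.82, θ ≈ 284

Gamma(k,θ) with k>1 has mode (k−1)θ, so θ = 517/(k−1).
Need P(X < 1440) = 0.9 with θ tied to k this way. Start at k = 2, θ = 517: P(X<1440) ≈ 0.766.
Too low — raise k to concentrate. Iterating converges to k ≈ 2.82.
Then θ = 517/(2.82−1) ≈ 284.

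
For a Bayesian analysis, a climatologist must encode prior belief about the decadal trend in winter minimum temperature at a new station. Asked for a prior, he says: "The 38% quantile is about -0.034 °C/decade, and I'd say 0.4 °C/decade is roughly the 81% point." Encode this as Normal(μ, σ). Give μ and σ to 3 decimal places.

μ = 0.078, σ = 0.367

For Normal(μ,σ), the p-quantile is μ + z_p·σ. Here z_{0.38} = -0.3055, z_{0.81} = 0.8779.
So -0.034 = μ − 0.3055σ and 0.4 = μ + 0.8779σ.
Subtracting: σ = (0.4 − -0.034)/(0.8779 − (-0.3055)) = 0.367.
Then μ = -0.034 − (-0.3055)·0.367 = 0.078.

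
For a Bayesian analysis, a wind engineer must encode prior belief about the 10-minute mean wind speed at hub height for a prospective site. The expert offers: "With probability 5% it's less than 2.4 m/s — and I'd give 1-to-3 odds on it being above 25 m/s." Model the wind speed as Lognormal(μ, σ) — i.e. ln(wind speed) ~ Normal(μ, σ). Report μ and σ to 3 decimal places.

If T ~ Lognormal(μ,σ) then ln T ~ Normal(μ,σ), so the p-quantile of ln T is μ + z_p·σ.
ln(2.4) = 0.8755 and ln(25) = 3.219; z_{0.05} = -1.645, z_{0.75} = 0.6745.
σ = (3.219 − 0.8755)/(0.6745 − (-1.645)) = 1.010.
μ = 0.8755 − (-1.645)·1.010 = 2.537.

μ ≈ 2.537, σ ≈ 1.010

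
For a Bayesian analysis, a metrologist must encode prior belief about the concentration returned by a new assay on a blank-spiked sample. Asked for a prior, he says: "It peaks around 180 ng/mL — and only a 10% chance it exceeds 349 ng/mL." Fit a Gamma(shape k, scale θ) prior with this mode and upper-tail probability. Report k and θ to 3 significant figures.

Gamma(k,θ) with k>1 has mode (k−1)θ, so θ = 180/(k−1).
Need P(X < 349) = 0.9 with θ tied to k this way. Start at k = 2, θ = 180: P(X<349) ≈ 0.577.
Too low — raise k to concentrate. Iterating converges to k ≈ 5.37.
Then θ = 180/(5.37−1) ≈ 41.2.

k ≈ 5.37, θ ≈ 41.2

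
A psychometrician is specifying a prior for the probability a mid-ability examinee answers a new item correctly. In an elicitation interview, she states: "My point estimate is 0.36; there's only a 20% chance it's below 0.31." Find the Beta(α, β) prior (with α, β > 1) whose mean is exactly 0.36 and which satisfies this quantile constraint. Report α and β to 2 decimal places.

α ≈ 23.89, β ≈ 42.47

With mean 0.36 fixed, write α = 0.36s, β = 0.64s where s = α+β.
Need P(θ < 0.31) = 0.2 under Beta(0.36s, 0.64s). Normal approximation: (q−m)/√(m(1−m)/s) ≈ z_{0.2} = -0.842, so s ≈ 0.36·0.64·(-0.842)²/(0.31−0.36)² = 65.3.
At s = 65.3: P(θ<0.31) ≈ 0.202. Adjusting to match 0.2 gives s ≈ 66.36.
So α = 0.36·66.36 ≈ 23.89, β = 0.64·66.36 ≈ 42.47.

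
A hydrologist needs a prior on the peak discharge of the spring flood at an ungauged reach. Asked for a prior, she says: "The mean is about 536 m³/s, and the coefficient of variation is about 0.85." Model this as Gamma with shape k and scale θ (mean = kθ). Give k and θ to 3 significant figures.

For Gamma(k, scale θ): mean = kθ, variance = kθ², so CV = 1/√k.
CV = 0.85, hence k = 1/CV² = 1.38.
Then θ = mean/k = 536/1.38 = 387.

k ≈ 1.38, θ ≈ 387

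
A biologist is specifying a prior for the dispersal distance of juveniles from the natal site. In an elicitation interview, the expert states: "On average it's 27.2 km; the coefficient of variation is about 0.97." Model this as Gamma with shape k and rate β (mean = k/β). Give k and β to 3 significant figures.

k ≈ 1.06, β ≈ 0.0391

For Gamma(k, rate β): mean = k/β, variance = k/β², so CV = 1/√k.
CV = 0.97, hence k = 1/CV² = 1.06.
Then β = k/mean = 1.06/27.2 = 0.0391.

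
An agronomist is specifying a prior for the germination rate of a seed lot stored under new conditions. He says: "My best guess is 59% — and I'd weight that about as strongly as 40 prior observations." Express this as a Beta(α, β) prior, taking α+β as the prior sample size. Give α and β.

Under the effective-sample-size interpretation, Beta(α, β) has prior mean α/(α+β) and prior sample size α+β.
So α+β = 40 and α/(α+β) = 0.59, giving α = 0.59·40 = 23.6 and β = 40 − 23.6 = 16.4.

α = 23.6, β = 16.4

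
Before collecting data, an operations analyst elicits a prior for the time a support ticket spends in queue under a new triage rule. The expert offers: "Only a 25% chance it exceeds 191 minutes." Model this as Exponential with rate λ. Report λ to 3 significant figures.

P(T > 191.0) = e^(−λ·191.0) = 0.25, so λ = −ln(0.25)/191.0 = 0.00726.

λ ≈ 0.00726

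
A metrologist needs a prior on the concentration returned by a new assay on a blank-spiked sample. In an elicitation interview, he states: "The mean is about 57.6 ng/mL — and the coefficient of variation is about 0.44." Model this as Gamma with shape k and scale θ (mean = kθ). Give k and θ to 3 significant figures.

k ≈ 5.17, θ ≈ 11.2

For Gamma(k, scale θ): mean = kθ, variance = kθ², so CV = 1/√k.
CV = 0.44, hence k = 1/CV² = 5.17.
Then θ = mean/k = 57.6/5.17 = 11.2.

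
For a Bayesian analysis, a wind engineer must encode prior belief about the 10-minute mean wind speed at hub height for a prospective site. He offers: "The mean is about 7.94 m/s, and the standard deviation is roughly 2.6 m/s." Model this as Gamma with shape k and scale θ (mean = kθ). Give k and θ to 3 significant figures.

k ≈ 9.33, θ ≈ 0.851

For Gamma(k, scale θ): mean = kθ, variance = kθ², so CV = 1/√k.
CV = SD/mean = 2.6/7.94 = 0.3275, hence k = 1/CV² = 9.33.
Then θ = mean/k = 7.94/9.33 = 0.851.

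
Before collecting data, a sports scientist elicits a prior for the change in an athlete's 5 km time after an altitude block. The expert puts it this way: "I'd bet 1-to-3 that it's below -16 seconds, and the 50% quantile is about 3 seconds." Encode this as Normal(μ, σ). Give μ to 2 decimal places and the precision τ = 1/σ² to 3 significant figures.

μ = 3.00, τ = 0.00126

For Normal(μ,σ), the p-quantile is μ + z_p·σ. Here z_{0.25} = -0.6745, z_{0.5} = 0.
So -16 = μ − 0.6745σ and 3 = μ + 0σ.
Subtracting: σ = (3 − -16)/(0 − (-0.6745)) = 28.17.
Then μ = -16 − (-0.6745)·28.17 = 3.00.
Precision τ = 1/σ² = 1/28.17² = 0.00126.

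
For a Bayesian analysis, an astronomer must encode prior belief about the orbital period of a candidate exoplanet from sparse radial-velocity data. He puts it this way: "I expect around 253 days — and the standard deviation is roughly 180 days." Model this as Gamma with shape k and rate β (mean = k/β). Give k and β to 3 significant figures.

k ≈ 1.98, β ≈ 0.00781

For Gamma(k, rate β): mean = k/β, variance = k/β², so CV = 1/√k.
CV = SD/mean = 180/253 = 0.7115, hence k = 1/CV² = 1.98.
Then β = k/mean = 1.98/253 = 0.00781.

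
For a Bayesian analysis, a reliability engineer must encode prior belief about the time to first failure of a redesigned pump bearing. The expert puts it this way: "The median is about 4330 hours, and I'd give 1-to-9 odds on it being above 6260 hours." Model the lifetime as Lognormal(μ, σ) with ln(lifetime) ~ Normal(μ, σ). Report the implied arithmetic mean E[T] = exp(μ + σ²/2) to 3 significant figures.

If T ~ Lognormal(μ,σ) then ln T ~ Normal(μ,σ), so the p-quantile of ln T is μ + z_p·σ.
ln(4330) = 8.373 and ln(6260) = 8.742; z_{0.5} = 0, z_{0.9} = 1.282.
σ = (8.742 − 8.373)/(1.282 − (0)) = 0.288.
μ = 8.373 − (0)·0.288 = 8.373.
E[T] = exp(μ + σ²/2) = exp(8.373 + 0.0414) = 4510 hours.

E[T] ≈ 4510 hours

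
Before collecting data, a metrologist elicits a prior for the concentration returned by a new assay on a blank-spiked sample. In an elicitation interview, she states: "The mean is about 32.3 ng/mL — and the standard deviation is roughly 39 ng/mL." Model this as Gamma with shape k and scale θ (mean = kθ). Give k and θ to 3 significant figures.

For Gamma(k, scale θ): mean = kθ, variance = kθ², so CV = 1/√k.
CV = SD/mean = 39/32.3 = 1.207, hence k = 1/CV² = 0.686.
Then θ = mean/k = 32.3/0.686 = 47.1.

k ≈ 0.686, θ ≈ 47.1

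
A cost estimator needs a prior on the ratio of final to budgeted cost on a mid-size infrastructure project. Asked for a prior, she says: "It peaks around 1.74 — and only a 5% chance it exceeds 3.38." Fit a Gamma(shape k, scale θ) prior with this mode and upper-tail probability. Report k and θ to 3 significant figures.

Gamma(k,θ) with k>1 has mode (k−1)θ, so θ = 1.74/(k−1).
Need P(X < 3.38) = 0.95 with θ tied to k this way. Start at k = 2, θ = 1.74: P(X<3.38) ≈ 0.578.
Too low — raise k to concentrate. Iterating converges to k ≈ 7.3.
Then θ = 1.74/(7.3−1) ≈ 0.276.

k ≈ 7.3, θ ≈ 0.276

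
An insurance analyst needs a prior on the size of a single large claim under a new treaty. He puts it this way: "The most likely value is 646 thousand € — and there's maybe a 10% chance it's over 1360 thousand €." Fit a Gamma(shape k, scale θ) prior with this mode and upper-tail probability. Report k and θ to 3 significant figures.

k ≈ 4.47, θ ≈ 186

Gamma(k,θ) with k>1 has mode (k−1)θ, so θ = 646/(k−1).
Need P(X < 1360) = 0.9 with θ tied to k this way. Start at k = 2, θ = 646: P(X<1360) ≈ 0.622.
Too low — raise k to concentrate. Iterating converges to k ≈ 4.47.
Then θ = 646/(4.47−1) ≈ 186.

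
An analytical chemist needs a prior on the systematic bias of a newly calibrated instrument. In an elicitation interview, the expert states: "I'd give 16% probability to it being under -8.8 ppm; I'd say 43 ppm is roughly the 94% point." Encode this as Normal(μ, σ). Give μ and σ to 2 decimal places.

For Normal(μ,σ), the p-quantile is μ + z_p·σ. Here z_{0.16} = -0.9945, z_{0.94} = 1.555.
So -8.8 = μ − 0.9945σ and 43 = μ + 1.555σ.
Subtracting: σ = (43 − -8.8)/(1.555 − (-0.9945)) = 20.32.
Then μ = -8.8 − (-0.9945)·20.32 = 11.41.

μ = 11.41, σ = 20.32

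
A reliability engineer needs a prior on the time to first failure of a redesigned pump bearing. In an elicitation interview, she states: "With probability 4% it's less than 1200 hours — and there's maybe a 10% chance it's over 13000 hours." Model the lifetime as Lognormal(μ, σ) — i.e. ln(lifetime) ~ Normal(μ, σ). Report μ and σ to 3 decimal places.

If T ~ Lognormal(μ,σ) then ln T ~ Normal(μ,σ), so the p-quantile of ln T is μ + z_p·σ.
ln(1200) = 7.09 and ln(13000) = 9.473; z_{0.04} = -1.751, z_{0.9} = 1.282.
σ = (9.473 − 7.09)/(1.282 − (-1.751)) = 0.786.
μ = 7.09 − (-1.751)·0.786 = 8.466.

μ ≈ 8.466, σ ≈ 0.786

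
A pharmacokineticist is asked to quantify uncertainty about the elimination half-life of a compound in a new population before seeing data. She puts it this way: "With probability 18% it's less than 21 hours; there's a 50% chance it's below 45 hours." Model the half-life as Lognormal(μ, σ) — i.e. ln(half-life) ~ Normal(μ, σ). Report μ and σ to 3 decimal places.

If T ~ Lognormal(μ,σ) then ln T ~ Normal(μ,σ), so the p-quantile of ln T is μ + z_p·σ.
ln(21) = 3.045 and ln(45) = 3.807; z_{0.18} = -0.9154, z_{0.5} = 0.
σ = (3.807 − 3.045)/(0 − (-0.9154)) = 0.833.
μ = 3.045 − (-0.9154)·0.833 = 3.807.

μ ≈ 3.807, σ ≈ 0.833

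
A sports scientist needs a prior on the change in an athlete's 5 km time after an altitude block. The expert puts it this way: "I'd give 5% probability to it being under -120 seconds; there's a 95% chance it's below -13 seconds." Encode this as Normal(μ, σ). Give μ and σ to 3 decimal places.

The p-quantile of Normal(μ,σ) is μ + z_p·σ, with z_{0.05} = -1.645 and z_{0.95} = 1.645.
Eliminate σ: μ = (z₂·x₁ − z₁·x₂)/(z₂ − z₁) = (1.645·-120 − (-1.645)·-13)/3.29 = -66.500.
Then σ = (x₂ − x₁)/(z₂ − z₁) = (-13 − -120)/3.29 = 32.526.

μ = -66.500, σ = 32.526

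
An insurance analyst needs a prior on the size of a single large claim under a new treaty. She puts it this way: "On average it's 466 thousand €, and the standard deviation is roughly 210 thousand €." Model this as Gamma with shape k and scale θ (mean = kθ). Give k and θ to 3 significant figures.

k ≈ 4.92, θ ≈ 94.6

For Gamma(k, scale θ): mean = kθ, variance = kθ², so CV = 1/√k.
CV = SD/mean = 210/466 = 0.4506, hence k = 1/CV² = 4.92.
Then θ = mean/k = 466/4.92 = 94.6.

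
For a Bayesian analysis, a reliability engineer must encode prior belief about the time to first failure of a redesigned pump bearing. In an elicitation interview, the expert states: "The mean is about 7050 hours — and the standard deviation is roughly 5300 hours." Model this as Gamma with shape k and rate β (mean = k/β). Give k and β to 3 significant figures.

k ≈ 1.77, β ≈ 0.000251

For Gamma(k, rate β): mean = k/β, variance = k/β², so CV = 1/√k.
CV = SD/mean = 5300/7050 = 0.7518, hence k = 1/CV² = 1.77.
Then β = k/mean = 1.77/7050 = 0.000251.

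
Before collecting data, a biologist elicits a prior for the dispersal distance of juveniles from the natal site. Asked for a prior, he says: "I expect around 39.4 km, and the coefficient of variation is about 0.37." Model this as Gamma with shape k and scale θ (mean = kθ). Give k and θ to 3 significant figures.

k ≈ 7.3, θ ≈ 5.39

For Gamma(k, scale θ): mean = kθ, variance = kθ², so CV = 1/√k.
CV = 0.37, hence k = 1/CV² = 7.3.
Then θ = mean/k = 39.4/7.3 = 5.39.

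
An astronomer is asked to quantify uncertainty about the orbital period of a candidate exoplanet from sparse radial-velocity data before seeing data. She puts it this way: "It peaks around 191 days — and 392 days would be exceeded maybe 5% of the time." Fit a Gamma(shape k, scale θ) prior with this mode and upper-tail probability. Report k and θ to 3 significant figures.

k ≈ 6.35, θ ≈ 35.7

Gamma(k,θ) with k>1 has mode (k−1)θ, so θ = 191/(k−1).
Need P(X < 392) = 0.95 with θ tied to k this way. Start at k = 2, θ = 191: P(X<392) ≈ 0.608.
Too low — raise k to concentrate. Iterating converges to k ≈ 6.35.
Then θ = 191/(6.35−1) ≈ 35.7.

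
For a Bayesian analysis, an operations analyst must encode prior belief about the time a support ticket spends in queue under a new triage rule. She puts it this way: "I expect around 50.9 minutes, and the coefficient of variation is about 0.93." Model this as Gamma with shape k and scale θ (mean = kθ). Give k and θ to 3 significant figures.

For Gamma(k, scale θ): mean = kθ, variance = kθ², so CV = 1/√k.
CV = 0.93, hence k = 1/CV² = 1.16.
Then θ = mean/k = 50.9/1.16 = 44.

k ≈ 1.16, θ ≈ 44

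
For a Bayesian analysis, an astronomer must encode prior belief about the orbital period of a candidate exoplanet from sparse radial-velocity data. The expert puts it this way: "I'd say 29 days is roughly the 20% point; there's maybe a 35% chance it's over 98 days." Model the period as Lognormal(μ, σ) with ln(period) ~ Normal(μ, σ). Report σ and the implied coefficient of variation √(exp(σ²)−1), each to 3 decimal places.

If T ~ Lognormal(μ,σ) then ln T ~ Normal(μ,σ), so the p-quantile of ln T is μ + z_p·σ.
ln(29) = 3.367 and ln(98) = 4.585; z_{0.2} = -0.8416, z_{0.65} = 0.3853.
σ = (4.585 − 3.367)/(0.3853 − (-0.8416)) = 0.992.
μ = 3.367 − (-0.8416)·0.992 = 4.203.
CV = √(exp(σ²)−1) = √(exp(0.9849)−1) = 1.295.

σ ≈ 0.992, CV ≈ 1.295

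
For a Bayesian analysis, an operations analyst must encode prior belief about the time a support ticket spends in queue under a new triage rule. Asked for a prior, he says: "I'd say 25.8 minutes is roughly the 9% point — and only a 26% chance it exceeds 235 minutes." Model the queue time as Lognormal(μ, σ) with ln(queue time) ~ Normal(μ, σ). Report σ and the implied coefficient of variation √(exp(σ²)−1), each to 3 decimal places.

If T ~ Lognormal(μ,σ) then ln T ~ Normal(μ,σ), so the p-quantile of ln T is μ + z_p·σ.
ln(25.8) = 3.25 and ln(235) = 5.46; z_{0.09} = -1.341, z_{0.74} = 0.6433.
σ = (5.46 − 3.25)/(0.6433 − (-1.341)) = 1.113.
μ = 3.25 − (-1.341)·1.113 = 4.743.
CV = √(exp(σ²)−1) = √(exp(1.2398)−1) = 1.567.

σ ≈ 1.113, CV ≈ 1.567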